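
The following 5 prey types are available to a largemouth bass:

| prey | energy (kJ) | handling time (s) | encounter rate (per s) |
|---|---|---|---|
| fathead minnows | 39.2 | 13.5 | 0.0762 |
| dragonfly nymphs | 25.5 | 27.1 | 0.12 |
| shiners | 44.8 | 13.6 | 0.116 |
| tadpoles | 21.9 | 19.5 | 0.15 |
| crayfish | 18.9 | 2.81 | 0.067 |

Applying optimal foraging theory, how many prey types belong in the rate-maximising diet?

Profitabilities (E/h, kJ/s): crayfish 6.73, shiners 3.29, fathead minnows 2.9, tadpoles 1.12, dragonfly nymphs 0.941. Add prey in this order while the next type's profitability exceeds the intake rate on those already taken.
Rate on top 1: 1.066. shiners: 3.29 > 1.066 → include.
Rate on top 2: 2.337. fathead minnows: 2.9 > 2.337 → include.
Rate on top 3: 2.49. tadpoles: 1.12 < 2.49 → exclude; stop.
Optimal diet: crayfish, shiners, fathead minnows — 3 of 5 types.

3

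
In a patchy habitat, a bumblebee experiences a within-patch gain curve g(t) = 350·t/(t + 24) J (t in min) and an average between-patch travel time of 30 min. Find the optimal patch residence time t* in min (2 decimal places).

Optimal t* satisfies g'(t*) = g(t*)/(T + t*).
g'(t) = 350·24/(t + 24)². Setting 350·24/(t+24)² = 350t/[(t+24)(30+t)] gives 24(30+t) = t(t+24), so t² = 24×30 = 720.
t* = √720 = 26.83 min.

26.83 min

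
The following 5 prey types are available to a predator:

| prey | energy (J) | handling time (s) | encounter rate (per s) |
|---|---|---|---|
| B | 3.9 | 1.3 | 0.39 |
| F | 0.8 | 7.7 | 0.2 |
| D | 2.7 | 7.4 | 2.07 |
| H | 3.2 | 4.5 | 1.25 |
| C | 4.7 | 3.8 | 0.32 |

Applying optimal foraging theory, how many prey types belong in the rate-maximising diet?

E/h in descending order: B 3, C 1.24, H 0.711, D 0.365, F 0.104 J/s. The optimal diet is the largest prefix of this list for which every included type satisfies E_i/h_i > R on the types above it.
Rate on top 1: 1.009. C: 1.24 > 1.009 → include.
Rate on top 2: 1.111. H: 0.711 < 1.111 → exclude; stop.
Optimal diet: B, C — 2 of 5 types.

2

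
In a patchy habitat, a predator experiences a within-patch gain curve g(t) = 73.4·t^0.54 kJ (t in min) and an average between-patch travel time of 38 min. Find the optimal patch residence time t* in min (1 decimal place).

44.6 min

By the marginal value theorem, leave when the instantaneous gain rate g'(t) equals the habitat-wide average g(t)/(T + t).
g'(t) = 0.54·73.4·t^-0.46. Setting 0.54·73.4·t^-0.46 = 73.4·t^0.54/(38+t) gives 0.54(38+t) = t, so 0.46·t = 0.54×38.
t* = 0.54×38/0.46 = 44.61 min.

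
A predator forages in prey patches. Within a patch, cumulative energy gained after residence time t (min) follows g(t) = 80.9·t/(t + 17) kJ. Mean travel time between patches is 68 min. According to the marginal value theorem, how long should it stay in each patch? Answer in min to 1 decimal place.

Maximise g(t)/(T+t): set derivative to zero → g'(t)(T+t) = g(t).
g'(t) = 80.9·17/(t + 17)². Setting 80.9·17/(t+17)² = 80.9t/[(t+17)(68+t)] gives 17(68+t) = t(t+17), so t² = 17×68 = 1156.
t* = √1156 = 34 min.

34.0 min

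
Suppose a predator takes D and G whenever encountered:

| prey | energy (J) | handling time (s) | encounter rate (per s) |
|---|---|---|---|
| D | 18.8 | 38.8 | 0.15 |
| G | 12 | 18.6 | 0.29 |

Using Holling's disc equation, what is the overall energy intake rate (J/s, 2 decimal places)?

0.52 J/s

R = Σλ_iE_i / (1 + Σλ_ih_i)
Numerator: 0.15×18.8 + 0.29×12 = 6.3
Denominator: 1 + 0.15×38.8 + 0.29×18.6 = 12.21
R = 6.3/12.21 = 0.5158 J/s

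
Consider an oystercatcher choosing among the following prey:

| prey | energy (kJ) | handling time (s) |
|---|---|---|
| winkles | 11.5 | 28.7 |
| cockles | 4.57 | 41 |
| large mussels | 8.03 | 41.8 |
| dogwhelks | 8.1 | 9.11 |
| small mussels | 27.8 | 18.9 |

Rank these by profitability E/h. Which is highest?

small mussels

In descending order of E/h:
small mussels: 27.8/18.9 = 1.47 kJ/s
dogwhelks: 8.1/9.11 = 0.889 kJ/s
winkles: 11.5/28.7 = 0.401 kJ/s
large mussels: 8.03/41.8 = 0.192 kJ/s
cockles: 4.57/41 = 0.111 kJ/s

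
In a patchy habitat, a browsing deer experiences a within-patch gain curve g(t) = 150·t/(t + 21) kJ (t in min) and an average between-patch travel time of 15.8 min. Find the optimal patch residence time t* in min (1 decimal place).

Maximise g(t)/(T+t): set derivative to zero → g'(t)(T+t) = g(t).
g'(t) = 150·21/(t + 21)². Setting 150·21/(t+21)² = 150t/[(t+21)(15.8+t)] gives 21(15.8+t) = t(t+21), so t² = 21×15.8 = 331.8.
t* = √331.8 = 18.22 min.

18.2 min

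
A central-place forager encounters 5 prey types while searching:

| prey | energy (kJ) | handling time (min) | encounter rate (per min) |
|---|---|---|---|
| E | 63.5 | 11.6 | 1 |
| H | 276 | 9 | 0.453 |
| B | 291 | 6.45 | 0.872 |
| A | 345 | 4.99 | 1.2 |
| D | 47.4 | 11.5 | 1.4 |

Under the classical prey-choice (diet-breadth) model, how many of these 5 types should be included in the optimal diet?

1

Rank by E/h (kJ/min): A 69.1, B 45.1, H 30.7, E 5.47, D 4.12. Include each in turn until the next type's E/h falls below the running intake rate.
Rate on top 1: 59.24. B: 45.1 < 59.24 → exclude; stop.
Optimal diet: A — 1 of 5 types.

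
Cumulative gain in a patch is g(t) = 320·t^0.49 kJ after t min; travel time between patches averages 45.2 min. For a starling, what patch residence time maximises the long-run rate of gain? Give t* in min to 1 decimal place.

Optimal t* satisfies g'(t*) = g(t*)/(T + t*).
g'(t) = 0.49·320·t^-0.51. Setting 0.49·320·t^-0.51 = 320·t^0.49/(45.2+t) gives 0.49(45.2+t) = t, so 0.51·t = 0.49×45.2.
t* = 0.49×45.2/0.51 = 43.43 min.

43.4 min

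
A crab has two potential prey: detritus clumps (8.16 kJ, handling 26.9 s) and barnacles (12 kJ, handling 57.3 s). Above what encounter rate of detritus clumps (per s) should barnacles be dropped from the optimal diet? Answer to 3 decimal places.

0.083 per s

At the threshold, the rate on detritus clumps alone equals the profitability of barnacles: λ·8.16/(1 + λ·26.9) = 12/57.3 = 0.2094.
Rearranging, λ(8.16 − 0.2094×26.9) = 0.2094, so λ = 0.2094/2.526 = 0.08289 per s.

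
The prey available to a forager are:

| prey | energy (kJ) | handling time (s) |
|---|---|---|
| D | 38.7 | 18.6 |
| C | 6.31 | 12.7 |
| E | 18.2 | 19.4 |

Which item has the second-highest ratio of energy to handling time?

E

In descending order of E/h:
D: 38.7/18.6 = 2.08 kJ/s
E: 18.2/19.4 = 0.938 kJ/s
C: 6.31/12.7 = 0.497 kJ/s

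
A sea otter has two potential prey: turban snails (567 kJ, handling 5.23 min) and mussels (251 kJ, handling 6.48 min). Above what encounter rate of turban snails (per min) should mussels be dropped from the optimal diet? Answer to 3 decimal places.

The zero-one rule: include mussels iff E₂/h₂ > λE₁/(1+λh₁). Equality gives the switch point.
λE₁h₂ = E₂ + λE₂h₁ ⇒ λ = E₂/(E₁h₂ − E₂h₁) = 251/(3674 − 1313) = 0.1063 per min.

0.106 per min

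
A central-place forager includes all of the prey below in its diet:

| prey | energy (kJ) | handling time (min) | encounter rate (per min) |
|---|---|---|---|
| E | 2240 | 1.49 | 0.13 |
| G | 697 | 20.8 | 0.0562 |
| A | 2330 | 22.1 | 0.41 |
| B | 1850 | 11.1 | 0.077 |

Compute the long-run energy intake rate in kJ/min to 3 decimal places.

116.312 kJ/min

R = Σλ_iE_i / (1 + Σλ_ih_i)
Numerator: 0.13×2240 + 0.0562×697 + 0.41×2330 + 0.077×1850 = 1428
Denominator: 1 + 0.13×1.49 + 0.0562×20.8 + 0.41×22.1 + 0.077×11.1 = 12.28
R = 1428/12.28 = 116.3 kJ/min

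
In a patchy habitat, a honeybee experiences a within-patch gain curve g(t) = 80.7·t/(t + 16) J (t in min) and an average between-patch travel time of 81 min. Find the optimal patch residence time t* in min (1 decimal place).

Maximise g(t)/(T+t): set derivative to zero → g'(t)(T+t) = g(t).
g'(t) = 80.7·16/(t + 16)². Setting 80.7·16/(t+16)² = 80.7t/[(t+16)(81+t)] gives 16(81+t) = t(t+16), so t² = 16×81 = 1296.
t* = √1296 = 36 min.

36.0 min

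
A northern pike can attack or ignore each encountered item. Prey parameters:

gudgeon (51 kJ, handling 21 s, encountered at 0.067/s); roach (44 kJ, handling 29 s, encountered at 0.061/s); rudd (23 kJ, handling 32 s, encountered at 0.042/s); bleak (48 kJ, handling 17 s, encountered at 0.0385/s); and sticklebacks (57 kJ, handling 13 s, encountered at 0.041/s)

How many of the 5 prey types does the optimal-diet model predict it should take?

Profitabilities (E/h, kJ/s): sticklebacks 4.38, bleak 2.82, gudgeon 2.43, roach 1.52, rudd 0.719. Add prey in this order while the next type's profitability exceeds the intake rate on those already taken.
Rate on top 1: 1.524. bleak: 2.82 > 1.524 → include.
Rate on top 2: 1.913. gudgeon: 2.43 > 1.913 → include.
Rate on top 3: 2.115. roach: 1.52 < 2.115 → exclude; stop.
Optimal diet: sticklebacks, bleak, gudgeon — 3 of 5 types.

3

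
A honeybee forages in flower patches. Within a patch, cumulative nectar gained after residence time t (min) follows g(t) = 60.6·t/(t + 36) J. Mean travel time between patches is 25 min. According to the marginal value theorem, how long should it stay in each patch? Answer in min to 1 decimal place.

30.0 min

By the marginal value theorem, leave when the instantaneous gain rate g'(t) equals the habitat-wide average g(t)/(T + t).
g'(t) = 60.6·36/(t + 36)². Setting 60.6·36/(t+36)² = 60.6t/[(t+36)(25+t)] gives 36(25+t) = t(t+36), so t² = 36×25 = 900.
t* = √900 = 30 min.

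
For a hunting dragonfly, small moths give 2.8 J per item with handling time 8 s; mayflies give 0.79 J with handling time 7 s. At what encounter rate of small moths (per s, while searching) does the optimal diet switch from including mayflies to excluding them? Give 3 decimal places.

At the threshold, the rate on small moths alone equals the profitability of mayflies: λ·2.8/(1 + λ·8) = 0.79/7 = 0.1129.
Rearranging, λ(2.8 − 0.1129×8) = 0.1129, so λ = 0.1129/1.897 = 0.05949 per s.

0.059 per s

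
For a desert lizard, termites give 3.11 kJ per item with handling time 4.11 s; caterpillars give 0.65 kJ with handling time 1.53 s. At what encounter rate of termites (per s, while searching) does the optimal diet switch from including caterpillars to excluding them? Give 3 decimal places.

The zero-one rule: include caterpillars iff E₂/h₂ > λE₁/(1+λh₁). Equality gives the switch point.
λE₁h₂ = E₂ + λE₂h₁ ⇒ λ = E₂/(E₁h₂ − E₂h₁) = 0.65/(4.758 − 2.672) = 0.3115 per s.

0.311 per s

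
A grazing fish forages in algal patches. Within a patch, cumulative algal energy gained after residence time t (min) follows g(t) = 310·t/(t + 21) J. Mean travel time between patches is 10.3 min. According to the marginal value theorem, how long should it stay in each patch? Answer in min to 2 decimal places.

Maximise g(t)/(T+t): set derivative to zero → g'(t)(T+t) = g(t).
g'(t) = 310·21/(t + 21)². Setting 310·21/(t+21)² = 310t/[(t+21)(10.3+t)] gives 21(10.3+t) = t(t+21), so t² = 21×10.3 = 216.3.
t* = √216.3 = 14.71 min.

14.71 min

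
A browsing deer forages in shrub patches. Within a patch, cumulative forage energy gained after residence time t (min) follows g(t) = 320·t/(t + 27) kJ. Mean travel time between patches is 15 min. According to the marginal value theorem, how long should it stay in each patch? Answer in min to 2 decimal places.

20.12 min

Optimal t* satisfies g'(t*) = g(t*)/(T + t*).
g'(t) = 320·27/(t + 27)². Setting 320·27/(t+27)² = 320t/[(t+27)(15+t)] gives 27(15+t) = t(t+27), so t² = 27×15 = 405.
t* = √405 = 20.12 min.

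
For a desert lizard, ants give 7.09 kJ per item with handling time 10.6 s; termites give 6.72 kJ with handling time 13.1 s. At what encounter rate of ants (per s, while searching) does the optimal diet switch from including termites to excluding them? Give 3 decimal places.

0.310 per s

The zero-one rule: include termites iff E₂/h₂ > λE₁/(1+λh₁). Equality gives the switch point.
λE₁h₂ = E₂ + λE₂h₁ ⇒ λ = E₂/(E₁h₂ − E₂h₁) = 6.72/(92.88 − 71.23) = 0.3104 per s.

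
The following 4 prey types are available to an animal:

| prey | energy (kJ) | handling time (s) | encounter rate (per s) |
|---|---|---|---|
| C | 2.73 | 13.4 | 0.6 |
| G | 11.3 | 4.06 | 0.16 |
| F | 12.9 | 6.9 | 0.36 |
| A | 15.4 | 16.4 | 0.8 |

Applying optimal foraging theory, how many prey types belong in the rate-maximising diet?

E/h in descending order: G 2.78, F 1.87, A 0.939, C 0.204 kJ/s. The optimal diet is the largest prefix of this list for which every included type satisfies E_i/h_i > R on the types above it.
Rate on top 1: 1.096. F: 1.87 > 1.096 → include.
Rate on top 2: 1.561. A: 0.939 < 1.561 → exclude; stop.
Optimal diet: G, F — 2 of 4 types.

2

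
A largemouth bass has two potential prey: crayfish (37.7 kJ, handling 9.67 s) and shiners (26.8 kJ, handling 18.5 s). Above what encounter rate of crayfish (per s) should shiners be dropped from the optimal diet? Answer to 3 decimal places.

Drop shiners once their profitability E₂/h₂ falls below the rate achievable on crayfish alone: E₂/h₂ = λE₁/(1 + λh₁).
Solve for λ: λE₁h₂ = E₂(1 + λh₁) → λ(E₁h₂ − E₂h₁) = E₂ → λ = E₂/(E₁h₂ − E₂h₁).
λ = 26.8/(37.7×18.5 − 26.8×9.67) = 26.8/438.3 = 0.06115 per s.

0.061 per s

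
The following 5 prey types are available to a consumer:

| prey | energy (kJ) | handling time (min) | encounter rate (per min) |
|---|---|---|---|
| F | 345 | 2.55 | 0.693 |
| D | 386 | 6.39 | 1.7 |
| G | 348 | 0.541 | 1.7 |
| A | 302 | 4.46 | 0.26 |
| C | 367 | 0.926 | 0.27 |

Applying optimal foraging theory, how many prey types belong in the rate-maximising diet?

2

Profitabilities (E/h, kJ/min): G 643, C 396, F 135, A 67.7, D 60.4. Add prey in this order while the next type's profitability exceeds the intake rate on those already taken.
Rate on top 1: 308.2. C: 396 > 308.2 → include.
Rate on top 2: 318.3. F: 135 < 318.3 → exclude; stop.
Optimal diet: G, C — 2 of 5 types.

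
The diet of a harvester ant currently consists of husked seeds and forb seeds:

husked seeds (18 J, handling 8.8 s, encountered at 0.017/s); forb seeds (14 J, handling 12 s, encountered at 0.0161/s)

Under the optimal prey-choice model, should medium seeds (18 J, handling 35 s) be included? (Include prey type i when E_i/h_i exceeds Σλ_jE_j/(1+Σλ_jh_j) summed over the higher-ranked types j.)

Yes

Current rate: (0.017×18 + 0.0161×14)/(1 + 0.017×8.8 + 0.0161×12) = 0.3957 J/s.
Profitability of medium seeds: 18/35 = 0.5143 J/s.
Since 0.5143 > R, including medium seeds increases the long-run rate.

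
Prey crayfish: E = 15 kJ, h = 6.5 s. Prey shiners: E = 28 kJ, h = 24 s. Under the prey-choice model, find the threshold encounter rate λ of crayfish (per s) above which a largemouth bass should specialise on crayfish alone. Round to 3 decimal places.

0.157 per s

At the threshold, the rate on crayfish alone equals the profitability of shiners: λ·15/(1 + λ·6.5) = 28/24 = 1.167.
Rearranging, λ(15 − 1.167×6.5) = 1.167, so λ = 1.167/7.417 = 0.1573 per s.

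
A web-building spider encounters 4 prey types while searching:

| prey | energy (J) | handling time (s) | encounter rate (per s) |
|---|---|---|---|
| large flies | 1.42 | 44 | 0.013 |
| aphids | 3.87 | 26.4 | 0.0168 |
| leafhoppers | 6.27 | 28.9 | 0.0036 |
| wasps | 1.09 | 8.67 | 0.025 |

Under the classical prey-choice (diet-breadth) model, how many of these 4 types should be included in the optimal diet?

3

Rank by E/h (J/s): leafhoppers 0.217, aphids 0.147, wasps 0.126, large flies 0.0323. Include each in turn until the next type's E/h falls below the running intake rate.
Rate on top 1: 0.02044. aphids: 0.147 > 0.02044 → include.
Rate on top 2: 0.0566. wasps: 0.126 > 0.0566 → include.
Rate on top 3: 0.06509. large flies: 0.0323 < 0.06509 → exclude; stop.
Optimal diet: leafhoppers, aphids, wasps — 3 of 4 types.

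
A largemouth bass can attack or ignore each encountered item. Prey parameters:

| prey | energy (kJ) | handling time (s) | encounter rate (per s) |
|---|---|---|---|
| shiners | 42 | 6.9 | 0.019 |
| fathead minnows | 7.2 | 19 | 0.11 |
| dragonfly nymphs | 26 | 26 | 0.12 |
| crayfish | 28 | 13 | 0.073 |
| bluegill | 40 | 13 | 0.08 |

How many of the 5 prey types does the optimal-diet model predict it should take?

E/h in descending order: shiners 6.09, bluegill 3.08, crayfish 2.15, dragonfly nymphs 1, fathead minnows 0.379 kJ/s. The optimal diet is the largest prefix of this list for which every included type satisfies E_i/h_i > R on the types above it.
Rate on top 1: 0.7055. bluegill: 3.08 > 0.7055 → include.
Rate on top 2: 1.841. crayfish: 2.15 > 1.841 → include.
Rate on top 3: 1.936. dragonfly nymphs: 1 < 1.936 → exclude; stop.
Optimal diet: shiners, bluegill, crayfish — 3 of 5 types.

3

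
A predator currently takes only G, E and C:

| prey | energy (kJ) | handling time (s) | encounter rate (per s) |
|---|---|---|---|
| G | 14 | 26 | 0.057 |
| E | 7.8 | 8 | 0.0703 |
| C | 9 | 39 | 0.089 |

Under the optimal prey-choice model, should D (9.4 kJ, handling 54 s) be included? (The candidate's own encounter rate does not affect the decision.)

On G, E and C alone, R = ΣλE/(1+Σλh) = 2.147/6.515 = 0.3296 kJ/s.
Profitability of D: 9.4/54 = 0.1741 kJ/s.
0.1741 < 0.3296, so adding D would lower the average — exclude it.

No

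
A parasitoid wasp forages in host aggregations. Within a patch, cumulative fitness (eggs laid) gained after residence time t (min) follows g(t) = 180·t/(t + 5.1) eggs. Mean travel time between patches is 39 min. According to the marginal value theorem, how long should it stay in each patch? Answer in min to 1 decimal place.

By the marginal value theorem, leave when the instantaneous gain rate g'(t) equals the habitat-wide average g(t)/(T + t).
g'(t) = 180·5.1/(t + 5.1)². Setting 180·5.1/(t+5.1)² = 180t/[(t+5.1)(39+t)] gives 5.1(39+t) = t(t+5.1), so t² = 5.1×39 = 198.9.
t* = √198.9 = 14.1 min.

14.1 min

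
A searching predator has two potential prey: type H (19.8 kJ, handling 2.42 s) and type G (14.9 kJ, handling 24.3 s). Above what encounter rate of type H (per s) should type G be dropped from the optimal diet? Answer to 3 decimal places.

0.033 per s

Drop type G once their profitability E₂/h₂ falls below the rate achievable on type H alone: E₂/h₂ = λE₁/(1 + λh₁).
Solve for λ: λE₁h₂ = E₂(1 + λh₁) → λ(E₁h₂ − E₂h₁) = E₂ → λ = E₂/(E₁h₂ − E₂h₁).
λ = 14.9/(19.8×24.3 − 14.9×2.42) = 14.9/445.1 = 0.03348 per s.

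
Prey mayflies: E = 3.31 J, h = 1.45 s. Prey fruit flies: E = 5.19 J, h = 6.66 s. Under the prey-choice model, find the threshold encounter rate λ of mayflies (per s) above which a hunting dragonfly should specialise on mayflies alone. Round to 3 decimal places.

The zero-one rule: include fruit flies iff E₂/h₂ > λE₁/(1+λh₁). Equality gives the switch point.
λE₁h₂ = E₂ + λE₂h₁ ⇒ λ = E₂/(E₁h₂ − E₂h₁) = 5.19/(22.04 − 7.526) = 0.3575 per s.

0.357 per s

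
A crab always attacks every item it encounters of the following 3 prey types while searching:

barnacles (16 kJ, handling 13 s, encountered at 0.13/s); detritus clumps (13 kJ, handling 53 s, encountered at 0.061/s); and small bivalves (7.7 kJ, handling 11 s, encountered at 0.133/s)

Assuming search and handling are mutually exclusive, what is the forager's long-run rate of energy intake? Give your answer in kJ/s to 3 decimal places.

0.528 kJ/s

R = Σλ_iE_i / (1 + Σλ_ih_i)
Numerator: 0.13×16 + 0.061×13 + 0.133×7.7 = 3.897
Denominator: 1 + 0.13×13 + 0.061×53 + 0.133×11 = 7.386
R = 3.897/7.386 = 0.5276 kJ/s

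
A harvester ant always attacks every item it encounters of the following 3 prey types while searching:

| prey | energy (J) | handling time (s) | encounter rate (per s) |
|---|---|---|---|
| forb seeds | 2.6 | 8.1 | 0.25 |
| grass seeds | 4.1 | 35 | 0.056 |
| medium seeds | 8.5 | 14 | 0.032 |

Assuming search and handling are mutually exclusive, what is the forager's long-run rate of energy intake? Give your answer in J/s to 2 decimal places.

0.21 J/s

R = (0.25×2.6 + 0.056×4.1 + 0.032×8.5) / (1 + 0.25×8.1 + 0.056×35 + 0.032×14) = 1.152/5.433 = 0.212 J/s.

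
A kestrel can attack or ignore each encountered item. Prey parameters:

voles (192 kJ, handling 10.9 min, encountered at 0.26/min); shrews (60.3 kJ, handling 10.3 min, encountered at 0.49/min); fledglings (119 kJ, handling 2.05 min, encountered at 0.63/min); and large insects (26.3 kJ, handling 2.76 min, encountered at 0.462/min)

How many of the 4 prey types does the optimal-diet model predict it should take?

1

E/h in descending order: fledglings 58, voles 17.6, large insects 9.53, shrews 5.85 kJ/min. The optimal diet is the largest prefix of this list for which every included type satisfies E_i/h_i > R on the types above it.
Rate on top 1: 32.72. voles: 17.6 < 32.72 → exclude; stop.
Optimal diet: fledglings — 1 of 4 types.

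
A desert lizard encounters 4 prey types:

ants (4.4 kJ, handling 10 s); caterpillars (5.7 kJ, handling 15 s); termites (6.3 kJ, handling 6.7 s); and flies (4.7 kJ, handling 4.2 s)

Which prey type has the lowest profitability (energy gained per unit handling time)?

Profitability E/h (kJ/s): ants = 4.4/10 = 0.44, caterpillars = 5.7/15 = 0.38, termites = 6.3/6.7 = 0.94, flies = 4.7/4.2 = 1.12.
Ranked: flies > termites > ants > caterpillars.

caterpillars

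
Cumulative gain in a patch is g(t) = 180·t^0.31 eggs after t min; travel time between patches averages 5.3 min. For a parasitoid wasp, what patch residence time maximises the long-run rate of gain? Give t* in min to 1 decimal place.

2.4 min

By the marginal value theorem, leave when the instantaneous gain rate g'(t) equals the habitat-wide average g(t)/(T + t).
g'(t) = 0.31·180·t^-0.69. Setting 0.31·180·t^-0.69 = 180·t^0.31/(5.3+t) gives 0.31(5.3+t) = t, so 0.69·t = 0.31×5.3.
t* = 0.31×5.3/0.69 = 2.381 min.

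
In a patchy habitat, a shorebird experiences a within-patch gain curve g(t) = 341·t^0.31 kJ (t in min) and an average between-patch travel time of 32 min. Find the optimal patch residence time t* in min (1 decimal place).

By the marginal value theorem, leave when the instantaneous gain rate g'(t) equals the habitat-wide average g(t)/(T + t).
g'(t) = 0.31·341·t^-0.69. Setting 0.31·341·t^-0.69 = 341·t^0.31/(32+t) gives 0.31(32+t) = t, so 0.69·t = 0.31×32.
t* = 0.31×32/0.69 = 14.38 min.

14.4 min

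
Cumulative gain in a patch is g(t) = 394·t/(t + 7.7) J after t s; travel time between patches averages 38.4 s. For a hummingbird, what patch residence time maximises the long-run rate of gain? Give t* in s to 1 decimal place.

17.2 s

Maximise g(t)/(T+t): set derivative to zero → g'(t)(T+t) = g(t).
g'(t) = 394·7.7/(t + 7.7)². Setting 394·7.7/(t+7.7)² = 394t/[(t+7.7)(38.4+t)] gives 7.7(38.4+t) = t(t+7.7), so t² = 7.7×38.4 = 295.7.
t* = √295.7 = 17.2 s.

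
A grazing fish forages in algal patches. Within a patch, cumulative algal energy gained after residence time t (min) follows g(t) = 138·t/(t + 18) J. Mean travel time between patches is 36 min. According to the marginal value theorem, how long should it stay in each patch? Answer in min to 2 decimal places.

25.46 min

Optimal t* satisfies g'(t*) = g(t*)/(T + t*).
g'(t) = 138·18/(t + 18)². Setting 138·18/(t+18)² = 138t/[(t+18)(36+t)] gives 18(36+t) = t(t+18), so t² = 18×36 = 648.
t* = √648 = 25.46 min.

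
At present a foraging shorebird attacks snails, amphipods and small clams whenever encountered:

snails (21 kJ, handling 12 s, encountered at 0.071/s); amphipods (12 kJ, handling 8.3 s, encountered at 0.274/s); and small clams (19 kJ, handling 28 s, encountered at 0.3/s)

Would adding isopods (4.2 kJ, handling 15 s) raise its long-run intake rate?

No

Intake rate on the current diet: R = (0.071×21 + 0.274×12 + 0.3×19) / (1 + 0.071×12 + 0.274×8.3 + 0.3×28) = 10.48/12.53 = 0.8366 kJ/s.
isopods: E/h = 4.2/15 = 0.28 kJ/s.
Since 0.28 < R, time spent handling isopods is better spent searching.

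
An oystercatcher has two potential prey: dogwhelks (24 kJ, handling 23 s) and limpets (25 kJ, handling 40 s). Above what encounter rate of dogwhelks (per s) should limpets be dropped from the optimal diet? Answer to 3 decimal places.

Drop limpets once their profitability E₂/h₂ falls below the rate achievable on dogwhelks alone: E₂/h₂ = λE₁/(1 + λh₁).
Solve for λ: λE₁h₂ = E₂(1 + λh₁) → λ(E₁h₂ − E₂h₁) = E₂ → λ = E₂/(E₁h₂ − E₂h₁).
λ = 25/(24×40 − 25×23) = 25/385 = 0.06494 per s.

0.065 per s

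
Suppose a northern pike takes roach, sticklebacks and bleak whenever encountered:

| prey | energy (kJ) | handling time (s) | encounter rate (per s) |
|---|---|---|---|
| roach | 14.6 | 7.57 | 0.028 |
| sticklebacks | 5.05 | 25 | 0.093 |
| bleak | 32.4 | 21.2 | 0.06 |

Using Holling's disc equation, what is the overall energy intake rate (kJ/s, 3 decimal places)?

Energy encountered per unit search time: 0.028×14.6 + 0.093×5.05 + 0.06×32.4 = 2.822 kJ/s.
Handling time per unit search time: 0.028×7.57 + 0.093×25 + 0.06×21.2 = 3.809.
Rate = 2.822/(1 + 3.809) = 0.5869 kJ/s.

0.587 kJ/s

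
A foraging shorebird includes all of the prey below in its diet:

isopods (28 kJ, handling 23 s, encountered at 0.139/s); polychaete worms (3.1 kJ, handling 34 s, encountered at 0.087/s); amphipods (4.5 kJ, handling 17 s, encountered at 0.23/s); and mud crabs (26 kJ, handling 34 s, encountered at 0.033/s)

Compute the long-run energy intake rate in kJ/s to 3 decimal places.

Energy encountered per unit search time: 0.139×28 + 0.087×3.1 + 0.23×4.5 + 0.033×26 = 6.055 kJ/s.
Handling time per unit search time: 0.139×23 + 0.087×34 + 0.23×17 + 0.033×34 = 11.19.
Rate = 6.055/(1 + 11.19) = 0.4968 kJ/s.

0.497 kJ/s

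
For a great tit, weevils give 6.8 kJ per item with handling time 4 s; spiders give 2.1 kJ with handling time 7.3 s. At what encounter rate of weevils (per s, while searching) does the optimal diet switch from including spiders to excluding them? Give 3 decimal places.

0.051 per s

The zero-one rule: include spiders iff E₂/h₂ > λE₁/(1+λh₁). Equality gives the switch point.
λE₁h₂ = E₂ + λE₂h₁ ⇒ λ = E₂/(E₁h₂ − E₂h₁) = 2.1/(49.64 − 8.4) = 0.05092 per s.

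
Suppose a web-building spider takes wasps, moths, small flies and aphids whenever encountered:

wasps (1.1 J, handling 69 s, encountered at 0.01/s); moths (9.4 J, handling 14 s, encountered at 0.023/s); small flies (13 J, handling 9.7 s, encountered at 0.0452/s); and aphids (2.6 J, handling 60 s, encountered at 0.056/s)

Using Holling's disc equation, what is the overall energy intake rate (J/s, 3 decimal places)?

Energy encountered per unit search time: 0.01×1.1 + 0.023×9.4 + 0.0452×13 + 0.056×2.6 = 0.9604 J/s.
Handling time per unit search time: 0.01×69 + 0.023×14 + 0.0452×9.7 + 0.056×60 = 4.81.
Rate = 0.9604/(1 + 4.81) = 0.1653 J/s.

0.165 J/s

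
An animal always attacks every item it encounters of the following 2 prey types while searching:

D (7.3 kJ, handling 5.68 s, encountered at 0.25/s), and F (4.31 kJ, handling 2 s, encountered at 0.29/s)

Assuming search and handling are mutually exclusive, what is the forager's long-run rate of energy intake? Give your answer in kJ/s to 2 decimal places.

R = Σλ_iE_i / (1 + Σλ_ih_i)
Numerator: 0.25×7.3 + 0.29×4.31 = 3.075
Denominator: 1 + 0.25×5.68 + 0.29×2 = 3
R = 3.075/3 = 1.025 kJ/s

1.02 kJ/s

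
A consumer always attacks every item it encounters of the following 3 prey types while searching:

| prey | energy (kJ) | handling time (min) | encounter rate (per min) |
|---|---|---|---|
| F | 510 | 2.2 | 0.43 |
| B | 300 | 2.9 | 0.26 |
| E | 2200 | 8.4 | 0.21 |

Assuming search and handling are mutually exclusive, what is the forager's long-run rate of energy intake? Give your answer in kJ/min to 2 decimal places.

170.09 kJ/min

R = (0.43×510 + 0.26×300 + 0.21×2200) / (1 + 0.43×2.2 + 0.26×2.9 + 0.21×8.4) = 759.3/4.464 = 170.1 kJ/min.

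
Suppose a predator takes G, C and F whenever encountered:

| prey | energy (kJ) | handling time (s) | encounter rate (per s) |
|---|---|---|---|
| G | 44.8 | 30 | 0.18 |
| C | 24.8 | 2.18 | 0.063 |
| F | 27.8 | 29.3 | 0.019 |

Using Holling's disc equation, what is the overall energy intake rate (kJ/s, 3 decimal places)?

1.431 kJ/s

R = Σλ_iE_i / (1 + Σλ_ih_i)
Numerator: 0.18×44.8 + 0.063×24.8 + 0.019×27.8 = 10.15
Denominator: 1 + 0.18×30 + 0.063×2.18 + 0.019×29.3 = 7.094
R = 10.15/7.094 = 1.431 kJ/s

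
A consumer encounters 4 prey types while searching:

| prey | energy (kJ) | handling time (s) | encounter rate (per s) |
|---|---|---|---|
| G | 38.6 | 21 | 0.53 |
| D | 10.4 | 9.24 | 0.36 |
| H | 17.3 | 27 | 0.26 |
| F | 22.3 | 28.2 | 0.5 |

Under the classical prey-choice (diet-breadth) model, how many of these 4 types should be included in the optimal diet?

Rank by E/h (kJ/s): G 1.84, D 1.13, F 0.791, H 0.641. Include each in turn until the next type's E/h falls below the running intake rate.
Rate on top 1: 1.687. D: 1.13 < 1.687 → exclude; stop.
Optimal diet: G — 1 of 4 types.

1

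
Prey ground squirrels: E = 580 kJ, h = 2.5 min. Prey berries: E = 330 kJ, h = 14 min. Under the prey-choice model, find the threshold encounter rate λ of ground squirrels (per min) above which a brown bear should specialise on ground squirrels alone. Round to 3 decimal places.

Drop berries once their profitability E₂/h₂ falls below the rate achievable on ground squirrels alone: E₂/h₂ = λE₁/(1 + λh₁).
Solve for λ: λE₁h₂ = E₂(1 + λh₁) → λ(E₁h₂ − E₂h₁) = E₂ → λ = E₂/(E₁h₂ − E₂h₁).
λ = 330/(580×14 − 330×2.5) = 330/7295 = 0.04524 per min.

0.045 per min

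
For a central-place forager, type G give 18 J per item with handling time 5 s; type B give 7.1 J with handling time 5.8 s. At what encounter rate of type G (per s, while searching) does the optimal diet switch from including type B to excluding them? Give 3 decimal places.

Drop type B once their profitability E₂/h₂ falls below the rate achievable on type G alone: E₂/h₂ = λE₁/(1 + λh₁).
Solve for λ: λE₁h₂ = E₂(1 + λh₁) → λ(E₁h₂ − E₂h₁) = E₂ → λ = E₂/(E₁h₂ − E₂h₁).
λ = 7.1/(18×5.8 − 7.1×5) = 7.1/68.9 = 0.103 per s.

0.103 per s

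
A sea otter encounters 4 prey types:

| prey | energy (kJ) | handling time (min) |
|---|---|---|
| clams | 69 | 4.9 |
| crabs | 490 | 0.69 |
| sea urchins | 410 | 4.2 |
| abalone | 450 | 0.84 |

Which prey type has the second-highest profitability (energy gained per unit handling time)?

Profitability E/h (kJ/min): clams = 69/4.9 = 14.1, crabs = 490/0.69 = 710, sea urchins = 410/4.2 = 97.6, abalone = 450/0.84 = 536.
Ranked: crabs > abalone > sea urchins > clams.

abalone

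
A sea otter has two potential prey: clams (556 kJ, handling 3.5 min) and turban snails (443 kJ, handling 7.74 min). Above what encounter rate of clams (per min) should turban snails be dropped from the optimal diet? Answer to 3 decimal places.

0.161 per min

Drop turban snails once their profitability E₂/h₂ falls below the rate achievable on clams alone: E₂/h₂ = λE₁/(1 + λh₁).
Solve for λ: λE₁h₂ = E₂(1 + λh₁) → λ(E₁h₂ − E₂h₁) = E₂ → λ = E₂/(E₁h₂ − E₂h₁).
λ = 443/(556×7.74 − 443×3.5) = 443/2753 = 0.1609 per min.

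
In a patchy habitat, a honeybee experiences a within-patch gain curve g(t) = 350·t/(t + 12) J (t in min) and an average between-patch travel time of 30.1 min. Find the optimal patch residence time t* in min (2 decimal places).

19.01 min

Optimal t* satisfies g'(t*) = g(t*)/(T + t*).
g'(t) = 350·12/(t + 12)². Setting 350·12/(t+12)² = 350t/[(t+12)(30.1+t)] gives 12(30.1+t) = t(t+12), so t² = 12×30.1 = 361.2.
t* = √361.2 = 19.01 min.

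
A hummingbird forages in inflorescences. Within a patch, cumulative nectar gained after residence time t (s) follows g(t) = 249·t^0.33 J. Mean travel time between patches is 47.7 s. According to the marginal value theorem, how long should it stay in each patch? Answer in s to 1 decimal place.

23.5 s

By the marginal value theorem, leave when the instantaneous gain rate g'(t) equals the habitat-wide average g(t)/(T + t).
g'(t) = 0.33·249·t^-0.67. Setting 0.33·249·t^-0.67 = 249·t^0.33/(47.7+t) gives 0.33(47.7+t) = t, so 0.67·t = 0.33×47.7.
t* = 0.33×47.7/0.67 = 23.49 s.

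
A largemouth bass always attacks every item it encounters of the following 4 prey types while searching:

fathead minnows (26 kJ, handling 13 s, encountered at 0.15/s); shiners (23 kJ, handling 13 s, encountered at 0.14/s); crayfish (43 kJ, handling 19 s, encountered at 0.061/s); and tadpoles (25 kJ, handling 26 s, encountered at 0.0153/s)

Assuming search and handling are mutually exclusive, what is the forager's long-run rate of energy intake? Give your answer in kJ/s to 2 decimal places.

R = Σλ_iE_i / (1 + Σλ_ih_i)
Numerator: 0.15×26 + 0.14×23 + 0.061×43 + 0.0153×25 = 10.13
Denominator: 1 + 0.15×13 + 0.14×13 + 0.061×19 + 0.0153×26 = 6.327
R = 10.13/6.327 = 1.6 kJ/s

1.60 kJ/s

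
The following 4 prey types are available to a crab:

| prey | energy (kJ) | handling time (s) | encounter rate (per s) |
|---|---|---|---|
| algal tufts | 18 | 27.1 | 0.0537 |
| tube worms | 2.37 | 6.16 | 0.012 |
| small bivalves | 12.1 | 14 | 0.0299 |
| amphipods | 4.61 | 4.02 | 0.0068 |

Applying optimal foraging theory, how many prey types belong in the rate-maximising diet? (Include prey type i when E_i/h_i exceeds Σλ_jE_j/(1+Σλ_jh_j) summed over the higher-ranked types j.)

Profitabilities (E/h, kJ/s): amphipods 1.15, small bivalves 0.864, algal tufts 0.664, tube worms 0.385. Add prey in this order while the next type's profitability exceeds the intake rate on those already taken.
Rate on top 1: 0.03051. small bivalves: 0.864 > 0.03051 → include.
Rate on top 2: 0.2719. algal tufts: 0.664 > 0.2719 → include.
Rate on top 3: 0.4687. tube worms: 0.385 < 0.4687 → exclude; stop.
Optimal diet: amphipods, small bivalves, algal tufts — 3 of 4 types.

3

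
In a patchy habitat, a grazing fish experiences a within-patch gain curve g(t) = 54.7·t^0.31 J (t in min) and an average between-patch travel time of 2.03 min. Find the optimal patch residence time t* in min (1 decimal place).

By the marginal value theorem, leave when the instantaneous gain rate g'(t) equals the habitat-wide average g(t)/(T + t).
g'(t) = 0.31·54.7·t^-0.69. Setting 0.31·54.7·t^-0.69 = 54.7·t^0.31/(2.03+t) gives 0.31(2.03+t) = t, so 0.69·t = 0.31×2.03.
t* = 0.31×2.03/0.69 = 0.912 min.

0.9 min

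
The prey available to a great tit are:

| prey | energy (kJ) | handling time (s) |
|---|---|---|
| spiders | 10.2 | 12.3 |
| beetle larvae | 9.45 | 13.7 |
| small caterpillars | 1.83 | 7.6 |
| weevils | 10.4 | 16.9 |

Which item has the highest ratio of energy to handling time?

spiders

Profitability E/h (kJ/s): spiders = 10.2/12.3 = 0.829, beetle larvae = 9.45/13.7 = 0.69, small caterpillars = 1.83/7.6 = 0.241, weevils = 10.4/16.9 = 0.615.
Ranked: spiders > beetle larvae > weevils > small caterpillars.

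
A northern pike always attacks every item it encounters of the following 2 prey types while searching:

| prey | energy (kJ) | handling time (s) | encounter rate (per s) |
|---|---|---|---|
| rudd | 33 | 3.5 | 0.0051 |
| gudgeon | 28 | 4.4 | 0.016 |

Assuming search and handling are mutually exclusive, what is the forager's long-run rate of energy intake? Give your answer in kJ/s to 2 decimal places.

0.57 kJ/s

R = (0.0051×33 + 0.016×28) / (1 + 0.0051×3.5 + 0.016×4.4) = 0.6163/1.088 = 0.5663 kJ/s.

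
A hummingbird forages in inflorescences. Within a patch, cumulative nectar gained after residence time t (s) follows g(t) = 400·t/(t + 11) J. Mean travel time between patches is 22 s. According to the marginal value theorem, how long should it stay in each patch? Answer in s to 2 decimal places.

15.56 s

Maximise g(t)/(T+t): set derivative to zero → g'(t)(T+t) = g(t).
g'(t) = 400·11/(t + 11)². Setting 400·11/(t+11)² = 400t/[(t+11)(22+t)] gives 11(22+t) = t(t+11), so t² = 11×22 = 242.
t* = √242 = 15.56 s.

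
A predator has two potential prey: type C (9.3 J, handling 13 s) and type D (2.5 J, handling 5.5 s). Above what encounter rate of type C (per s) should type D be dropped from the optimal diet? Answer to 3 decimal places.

0.134 per s

The zero-one rule: include type D iff E₂/h₂ > λE₁/(1+λh₁). Equality gives the switch point.
λE₁h₂ = E₂ + λE₂h₁ ⇒ λ = E₂/(E₁h₂ − E₂h₁) = 2.5/(51.15 − 32.5) = 0.134 per s.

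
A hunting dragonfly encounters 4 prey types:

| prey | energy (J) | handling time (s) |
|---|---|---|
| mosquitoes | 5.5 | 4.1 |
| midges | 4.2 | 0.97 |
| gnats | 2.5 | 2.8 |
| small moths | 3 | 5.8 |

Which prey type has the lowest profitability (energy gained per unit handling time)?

Profitability E/h (J/s): mosquitoes = 5.5/4.1 = 1.34, midges = 4.2/0.97 = 4.33, gnats = 2.5/2.8 = 0.893, small moths = 3/5.8 = 0.517.
Ranked: midges > mosquitoes > gnats > small moths.

small moths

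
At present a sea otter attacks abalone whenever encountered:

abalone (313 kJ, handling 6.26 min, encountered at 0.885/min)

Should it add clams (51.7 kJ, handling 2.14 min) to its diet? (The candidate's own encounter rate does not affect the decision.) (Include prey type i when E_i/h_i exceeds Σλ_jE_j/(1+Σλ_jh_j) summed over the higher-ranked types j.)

Intake rate on the current diet: R = (0.885×313) / (1 + 0.885×6.26) = 277/6.54 = 42.35 kJ/min.
clams: E/h = 51.7/2.14 = 24.16 kJ/min.
24.16 < 42.35, so adding clams would lower the average — exclude it.

No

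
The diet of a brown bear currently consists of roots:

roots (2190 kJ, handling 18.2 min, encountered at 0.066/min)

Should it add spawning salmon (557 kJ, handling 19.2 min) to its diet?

On roots alone, R = ΣλE/(1+Σλh) = 144.5/2.201 = 65.66 kJ/min.
spawning salmon: E/h = 557/19.2 = 29.01 kJ/min.
29.01 < 65.66, so adding spawning salmon would lower the average — exclude it.

No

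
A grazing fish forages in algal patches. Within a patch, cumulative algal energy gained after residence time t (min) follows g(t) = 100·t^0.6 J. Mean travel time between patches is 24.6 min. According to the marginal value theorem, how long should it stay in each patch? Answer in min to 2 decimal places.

36.90 min

Optimal t* satisfies g'(t*) = g(t*)/(T + t*).
g'(t) = 0.6·100·t^-0.4. Setting 0.6·100·t^-0.4 = 100·t^0.6/(24.6+t) gives 0.6(24.6+t) = t, so 0.40·t = 0.6×24.6.
t* = 0.6×24.6/0.40 = 36.9 min.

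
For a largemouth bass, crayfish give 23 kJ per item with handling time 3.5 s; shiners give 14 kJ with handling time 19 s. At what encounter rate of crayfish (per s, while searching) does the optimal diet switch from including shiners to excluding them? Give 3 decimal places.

0.036 per s

At the threshold, the rate on crayfish alone equals the profitability of shiners: λ·23/(1 + λ·3.5) = 14/19 = 0.7368.
Rearranging, λ(23 − 0.7368×3.5) = 0.7368, so λ = 0.7368/20.42 = 0.03608 per s.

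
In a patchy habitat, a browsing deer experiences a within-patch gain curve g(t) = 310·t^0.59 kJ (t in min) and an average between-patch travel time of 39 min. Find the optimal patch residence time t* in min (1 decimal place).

By the marginal value theorem, leave when the instantaneous gain rate g'(t) equals the habitat-wide average g(t)/(T + t).
g'(t) = 0.59·310·t^-0.41. Setting 0.59·310·t^-0.41 = 310·t^0.59/(39+t) gives 0.59(39+t) = t, so 0.41·t = 0.59×39.
t* = 0.59×39/0.41 = 56.12 min.

56.1 min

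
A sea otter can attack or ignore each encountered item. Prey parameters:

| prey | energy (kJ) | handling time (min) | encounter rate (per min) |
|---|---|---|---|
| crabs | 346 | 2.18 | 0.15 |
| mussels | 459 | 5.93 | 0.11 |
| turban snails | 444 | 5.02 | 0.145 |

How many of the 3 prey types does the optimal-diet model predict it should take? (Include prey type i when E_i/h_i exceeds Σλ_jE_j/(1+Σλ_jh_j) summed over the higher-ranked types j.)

E/h in descending order: crabs 159, turban snails 88.4, mussels 77.4 kJ/min. The optimal diet is the largest prefix of this list for which every included type satisfies E_i/h_i > R on the types above it.
Rate on top 1: 39.11. turban snails: 88.4 > 39.11 → include.
Rate on top 2: 56.59. mussels: 77.4 > 56.59 → include.
Optimal diet: crabs, turban snails, mussels — 3 of 3 types.

3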